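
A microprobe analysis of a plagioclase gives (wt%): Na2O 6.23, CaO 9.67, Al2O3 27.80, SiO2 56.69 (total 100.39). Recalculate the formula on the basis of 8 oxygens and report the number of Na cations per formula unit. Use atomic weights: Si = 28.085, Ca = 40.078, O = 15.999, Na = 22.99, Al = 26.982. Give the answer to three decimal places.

6.23 wt% Na2O ÷ 61.979 g/mol = 0.10052 mol, giving 0.20104 Na and 0.10052 O.
9.67 wt% CaO ÷ 56.077 g/mol = 0.17244 mol, giving 0.17244 Ca and 0.17244 O.
27.80 wt% Al2O3 ÷ 101.961 g/mol = 0.27265 mol, giving 0.54530 Al and 0.81795 O.
56.69 wt% SiO2 ÷ 60.083 g/mol = 0.94353 mol, giving 0.94353 Si and 1.88706 O.
Oxygen sums to 2.97797; scaling by 8/2.97797 = 2.68639 puts the formula on 8 O.
Na: 0.20104 × 2.68639 = 0.540 atoms per formula unit.

0.540 Na apfu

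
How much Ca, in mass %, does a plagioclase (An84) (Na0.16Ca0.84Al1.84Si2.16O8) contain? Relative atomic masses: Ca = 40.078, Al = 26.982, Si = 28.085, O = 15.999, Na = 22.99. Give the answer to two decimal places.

Formula mass = 0.16×22.99 + 0.84×40.078 + 1.84×26.982 + 2.16×28.085 + 8×15.999 = 275.646 g/mol, of which 33.666 g is Ca.
So Ca makes up 33.666/275.646 = 0.1221 of the mass, i.e. 12.21%.

12.21 mass %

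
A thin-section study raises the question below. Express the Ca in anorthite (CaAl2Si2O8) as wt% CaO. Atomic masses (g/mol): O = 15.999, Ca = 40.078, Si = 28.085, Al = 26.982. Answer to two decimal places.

M(CaAl2Si2O8) = 278.204 g/mol; M(CaO) = 56.077 g/mol.
Moles CaO per formula unit = 1 Ca ÷ 1 = 1.0000.
CaO fraction = (1.0000 × 56.077) / 278.204 = 56.077/278.204 = 0.2016.

20.16 wt%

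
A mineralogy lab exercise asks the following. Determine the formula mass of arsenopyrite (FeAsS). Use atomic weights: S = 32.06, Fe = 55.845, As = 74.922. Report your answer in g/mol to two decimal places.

M = 1(55.845) + 1(74.922) + 1(32.06)

162.83 g/mol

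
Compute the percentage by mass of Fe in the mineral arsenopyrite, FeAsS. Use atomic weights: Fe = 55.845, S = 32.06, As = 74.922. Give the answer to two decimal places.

34.30 wt%

Formula mass = 1·55.845 + 1·74.922 + 1·32.06 = 162.827 g/mol, of which 55.845 g is Fe.
So Fe makes up 55.845/162.827 = 0.3430 of the mass, i.e. 34.30%.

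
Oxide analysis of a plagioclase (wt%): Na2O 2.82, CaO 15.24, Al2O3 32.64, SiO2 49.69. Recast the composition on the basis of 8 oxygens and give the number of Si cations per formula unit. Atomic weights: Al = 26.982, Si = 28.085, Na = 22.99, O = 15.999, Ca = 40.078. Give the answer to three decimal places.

2.82 wt% Na2O ÷ 61.979 g/mol = 0.04550 mol, giving 0.09100 Na and 0.04550 O.
15.24 wt% CaO ÷ 56.077 g/mol = 0.27177 mol, giving 0.27177 Ca and 0.27177 O.
32.64 wt% Al2O3 ÷ 101.961 g/mol = 0.32012 mol, giving 0.64024 Al and 0.96036 O.
49.69 wt% SiO2 ÷ 60.083 g/mol = 0.82702 mol, giving 0.82702 Si and 1.65404 O.
Oxygen sums to 2.93167; scaling by 8/2.93167 = 2.72882 puts the formula on 8 O.
Si: 0.82702 × 2.72882 = 2.257 atoms per formula unit.

2.257 Si apfu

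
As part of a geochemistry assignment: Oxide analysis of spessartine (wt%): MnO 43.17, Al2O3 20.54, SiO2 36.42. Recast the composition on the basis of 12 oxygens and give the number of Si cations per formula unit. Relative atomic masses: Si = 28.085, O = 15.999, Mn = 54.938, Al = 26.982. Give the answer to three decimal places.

MnO (M=70.937): mol = 0.60857; Mn = 0.60857, O = 0.60857.
Al2O3 (M=101.961): mol = 0.20145; Al = 0.40290, O = 0.60435.
SiO2 (M=60.083): mol = 0.60616; Si = 0.60616, O = 1.21232.
ΣO = 2.42524; factor = 12/ΣO = 4.94796.
Si apfu = 0.60616 × 4.94796 = 2.999.

2.999 Si apfu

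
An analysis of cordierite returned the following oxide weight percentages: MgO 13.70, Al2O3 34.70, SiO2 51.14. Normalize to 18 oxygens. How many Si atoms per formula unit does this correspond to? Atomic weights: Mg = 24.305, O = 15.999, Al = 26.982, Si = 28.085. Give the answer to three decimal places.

MgO: 13.70/40.304 = 0.33992 mol → 0.33992 mol Mg, 0.33992 mol O.
Al2O3: 34.70/101.961 = 0.34033 mol → 0.68066 mol Al, 1.02099 mol O.
SiO2: 51.14/60.083 = 0.85116 mol → 0.85116 mol Si, 1.70232 mol O.
Total oxygen = 3.06323 mol. Normalization factor = 18/3.06323 = 5.87615.
Si per 18 O = 0.85116 × 5.87615 = 5.002.

5.002 Si apfu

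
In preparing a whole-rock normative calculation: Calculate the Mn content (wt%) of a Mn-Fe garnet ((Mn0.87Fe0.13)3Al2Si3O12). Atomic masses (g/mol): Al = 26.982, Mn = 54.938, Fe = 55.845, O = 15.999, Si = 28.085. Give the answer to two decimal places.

Formula mass = 2.61*54.938 + 0.39*55.845 + 2*26.982 + 3*28.085 + 12*15.999 = 495.375 g/mol, of which 143.388 g is Mn.
So Mn makes up 143.388/495.375 = 0.2895 of the mass, i.e. 28.95%.

28.95 wt%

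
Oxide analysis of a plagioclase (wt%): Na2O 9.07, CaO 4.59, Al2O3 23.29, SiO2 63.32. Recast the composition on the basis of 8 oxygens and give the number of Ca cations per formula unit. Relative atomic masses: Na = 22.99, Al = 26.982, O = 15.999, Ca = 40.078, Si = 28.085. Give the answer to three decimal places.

0.217 Ca apfu

Na2O: 9.07/61.979 = 0.14634 mol → 0.29268 mol Na, 0.14634 mol O.
CaO: 4.59/56.077 = 0.08185 mol → 0.08185 mol Ca, 0.08185 mol O.
Al2O3: 23.29/101.961 = 0.22842 mol → 0.45684 mol Al, 0.68526 mol O.
SiO2: 63.32/60.083 = 1.05388 mol → 1.05388 mol Si, 2.10776 mol O.
Total oxygen = 3.02121 mol. Normalization factor = 8/3.02121 = 2.64795.
Ca per 8 O = 0.08185 × 2.64795 = 0.217.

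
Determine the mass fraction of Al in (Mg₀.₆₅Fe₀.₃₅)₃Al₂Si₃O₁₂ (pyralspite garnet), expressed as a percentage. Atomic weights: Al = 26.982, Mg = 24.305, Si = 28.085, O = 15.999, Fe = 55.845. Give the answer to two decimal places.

M((Mg₀.₆₅Fe₀.₃₅)₃Al₂Si₃O₁₂) = 436.239 g/mol.
Al contributes 2 × 26.982 = 53.964 g per mole.
53.964/436.239 = 0.1237 → 12.37%.

12.37 wt%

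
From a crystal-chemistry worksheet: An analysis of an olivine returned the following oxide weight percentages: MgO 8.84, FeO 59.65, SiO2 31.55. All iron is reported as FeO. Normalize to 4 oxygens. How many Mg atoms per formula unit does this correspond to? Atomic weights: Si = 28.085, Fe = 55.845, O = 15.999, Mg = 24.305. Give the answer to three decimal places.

MgO: 8.84/40.304 = 0.21933 mol → 0.21933 mol Mg, 0.21933 mol O.
FeO: 59.65/71.844 = 0.83027 mol → 0.83027 mol Fe, 0.83027 mol O.
SiO2: 31.55/60.083 = 0.52511 mol → 0.52511 mol Si, 1.05022 mol O.
Total oxygen = 2.09982 mol. Normalization factor = 4/2.09982 = 1.90493.
Mg per 4 O = 0.21933 × 1.90493 = 0.418.

0.418 Mg apfu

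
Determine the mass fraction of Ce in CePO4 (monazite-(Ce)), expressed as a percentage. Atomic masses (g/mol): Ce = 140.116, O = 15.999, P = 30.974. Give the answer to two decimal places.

M(CePO4) = 235.086 g/mol.
Ce contributes 1 × 140.116 = 140.116 g per mole.
140.116/235.086 = 0.5960 → 59.60%.

59.60 wt%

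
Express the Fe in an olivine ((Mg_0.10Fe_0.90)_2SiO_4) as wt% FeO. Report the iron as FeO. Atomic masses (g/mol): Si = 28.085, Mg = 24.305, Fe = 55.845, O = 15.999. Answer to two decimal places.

65.49 wt%

M((Mg_0.10Fe_0.90)_2SiO_4) = 197.463 g/mol; M(FeO) = 71.844 g/mol.
Moles FeO per formula unit = 1.80 Fe ÷ 1 = 1.8000.
FeO fraction = (1.8000 × 71.844) / 197.463 = 129.319/197.463 = 0.6549.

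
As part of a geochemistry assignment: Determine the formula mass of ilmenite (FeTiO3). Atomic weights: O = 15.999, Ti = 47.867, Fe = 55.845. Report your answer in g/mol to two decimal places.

M = 1×55.845 + 1×47.867 + 3×15.999

151.71 g/mol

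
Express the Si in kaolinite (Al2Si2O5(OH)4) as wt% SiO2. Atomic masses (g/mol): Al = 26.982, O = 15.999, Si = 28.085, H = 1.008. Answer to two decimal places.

46.55 wt%

M(Al2Si2O5(OH)4) = 258.157 g/mol; M(SiO2) = 60.083 g/mol.
Moles SiO2 per formula unit = 2 Si ÷ 1 = 2.0000.
SiO2 fraction = (2.0000 × 60.083) / 258.157 = 120.166/258.157 = 0.4655.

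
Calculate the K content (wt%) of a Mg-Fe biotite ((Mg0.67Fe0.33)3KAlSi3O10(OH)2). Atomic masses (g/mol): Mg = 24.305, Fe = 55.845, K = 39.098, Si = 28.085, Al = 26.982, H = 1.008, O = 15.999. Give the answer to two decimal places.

8.72 wt%

Formula mass = 2.01*24.305 + 0.99*55.845 + 1*39.098 + 1*26.982 + 3*28.085 + 12*15.999 + 2*1.008 = 448.479 g/mol, of which 39.098 g is K.
So K makes up 39.098/448.479 = 0.0872 of the mass, i.e. 8.72%.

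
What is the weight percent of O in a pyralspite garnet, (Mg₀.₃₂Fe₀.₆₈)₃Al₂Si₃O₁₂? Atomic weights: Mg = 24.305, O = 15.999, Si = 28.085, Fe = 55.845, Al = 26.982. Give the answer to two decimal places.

Formula mass = 0.96*24.305 + 2.04*55.845 + 2*26.982 + 3*28.085 + 12*15.999 = 467.464 g/mol, of which 191.988 g is O.
So O makes up 191.988/467.464 = 0.4107 of the mass, i.e. 41.07%.

41.07 mass %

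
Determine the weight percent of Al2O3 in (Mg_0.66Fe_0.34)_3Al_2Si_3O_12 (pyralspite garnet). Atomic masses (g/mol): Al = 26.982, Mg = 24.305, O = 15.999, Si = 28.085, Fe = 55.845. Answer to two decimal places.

23.42 wt%

Formula mass = 435.293 g/mol.
2 Al → 1.0000 mol Al2O3 per formula unit; M(Al2O3) = 101.961, so Al2O3 mass = 101.961 g.
101.961/435.293 × 100 = 23.42 wt%.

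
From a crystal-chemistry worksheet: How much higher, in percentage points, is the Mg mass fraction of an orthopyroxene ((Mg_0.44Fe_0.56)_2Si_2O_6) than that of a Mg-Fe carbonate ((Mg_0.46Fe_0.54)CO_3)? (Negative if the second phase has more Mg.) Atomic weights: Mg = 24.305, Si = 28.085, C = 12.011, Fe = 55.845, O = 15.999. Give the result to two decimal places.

-1.97 percentage points

Mg in (Mg_0.44Fe_0.56)_2Si_2O_6: molar mass 236.099 g/mol; 0.88×24.305 = 21.388 g → 9.06 wt%.
Mg in (Mg_0.46Fe_0.54)CO_3: molar mass 101.345 g/mol; 0.46×24.305 = 11.180 g → 11.03 wt%.
Difference = 9.06 − 11.03 = -1.97 percentage points.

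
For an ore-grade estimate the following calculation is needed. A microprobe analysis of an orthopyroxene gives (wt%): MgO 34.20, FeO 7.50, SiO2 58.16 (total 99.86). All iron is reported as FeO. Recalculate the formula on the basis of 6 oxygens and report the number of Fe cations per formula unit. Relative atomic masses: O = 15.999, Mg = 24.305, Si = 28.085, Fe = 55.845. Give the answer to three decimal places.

34.20 wt% MgO ÷ 40.304 g/mol = 0.84855 mol, giving 0.84855 Mg and 0.84855 O.
7.50 wt% FeO ÷ 71.844 g/mol = 0.10439 mol, giving 0.10439 Fe and 0.10439 O.
58.16 wt% SiO2 ÷ 60.083 g/mol = 0.96799 mol, giving 0.96799 Si and 1.93598 O.
Oxygen sums to 2.88892; scaling by 6/2.88892 = 2.07690 puts the formula on 6 O.
Fe: 0.10439 × 2.07690 = 0.217 atoms per formula unit.

0.217 Fe apfu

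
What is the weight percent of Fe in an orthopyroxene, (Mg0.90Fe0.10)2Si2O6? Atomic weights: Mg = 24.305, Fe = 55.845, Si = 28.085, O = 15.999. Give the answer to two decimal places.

5.39 wt%

Formula mass = 1.80·24.305 + 0.20·55.845 + 2·28.085 + 6·15.999 = 207.082 g/mol, of which 11.169 g is Fe.
So Fe makes up 11.169/207.082 = 0.0539 of the mass, i.e. 5.39%.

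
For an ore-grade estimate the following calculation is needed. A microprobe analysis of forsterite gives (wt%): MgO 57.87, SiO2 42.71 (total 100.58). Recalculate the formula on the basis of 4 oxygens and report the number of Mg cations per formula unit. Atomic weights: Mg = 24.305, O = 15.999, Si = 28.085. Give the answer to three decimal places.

57.87 wt% MgO ÷ 40.304 g/mol = 1.43584 mol, giving 1.43584 Mg and 1.43584 O.
42.71 wt% SiO2 ÷ 60.083 g/mol = 0.71085 mol, giving 0.71085 Si and 1.42170 O.
Oxygen sums to 2.85754; scaling by 4/2.85754 = 1.39981 puts the formula on 4 O.
Mg: 1.43584 × 1.39981 = 2.010 atoms per formula unit.

2.010 Mg apfu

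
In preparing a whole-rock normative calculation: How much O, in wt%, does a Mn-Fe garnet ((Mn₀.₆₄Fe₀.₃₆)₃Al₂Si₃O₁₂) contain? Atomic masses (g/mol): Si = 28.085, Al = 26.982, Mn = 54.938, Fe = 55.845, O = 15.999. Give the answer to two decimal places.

38.71 wt%

Molar mass of (Mn₀.₆₄Fe₀.₃₆)₃Al₂Si₃O₁₂: 1.92·54.938 + 1.08·55.845 + 2·26.982 + 3·28.085 + 12·15.999 = 496.001 g/mol.
Mass of O per formula unit: 12 × 15.999 = 191.988 g.
Weight fraction O = 191.988 / 496.001 = 0.3871.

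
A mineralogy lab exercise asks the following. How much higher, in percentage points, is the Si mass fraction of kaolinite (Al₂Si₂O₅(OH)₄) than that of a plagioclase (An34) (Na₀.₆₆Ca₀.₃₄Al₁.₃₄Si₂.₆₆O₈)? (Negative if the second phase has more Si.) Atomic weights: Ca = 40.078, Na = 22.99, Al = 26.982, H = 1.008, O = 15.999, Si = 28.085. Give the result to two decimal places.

-6.15 percentage points

Si in Al₂Si₂O₅(OH)₄: molar mass 258.157 g/mol; 2×28.085 = 56.170 g → 21.76 wt%.
Si in Na₀.₆₆Ca₀.₃₄Al₁.₃₄Si₂.₆₆O₈: molar mass 267.654 g/mol; 2.66×28.085 = 74.706 g → 27.91 wt%.
Difference = 21.76 − 27.91 = -6.15 percentage points.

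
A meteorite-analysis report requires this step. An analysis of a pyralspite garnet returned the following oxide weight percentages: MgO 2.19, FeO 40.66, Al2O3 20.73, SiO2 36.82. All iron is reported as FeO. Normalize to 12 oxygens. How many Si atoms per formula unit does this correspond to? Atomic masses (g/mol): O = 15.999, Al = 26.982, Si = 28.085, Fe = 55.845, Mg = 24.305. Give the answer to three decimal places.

MgO (M=40.304): mol = 0.05434; Mg = 0.05434, O = 0.05434.
FeO (M=71.844): mol = 0.56595; Fe = 0.56595, O = 0.56595.
Al2O3 (M=101.961): mol = 0.20331; Al = 0.40662, O = 0.60993.
SiO2 (M=60.083): mol = 0.61282; Si = 0.61282, O = 1.22564.
ΣO = 2.45586; factor = 12/ΣO = 4.88627.
Si apfu = 0.61282 × 4.88627 = 2.994.

2.994 Si apfu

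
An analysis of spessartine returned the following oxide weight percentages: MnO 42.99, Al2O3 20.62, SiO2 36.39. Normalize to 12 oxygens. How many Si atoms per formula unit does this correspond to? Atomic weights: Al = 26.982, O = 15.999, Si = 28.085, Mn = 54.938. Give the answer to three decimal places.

42.99 wt% MnO ÷ 70.937 g/mol = 0.60603 mol, giving 0.60603 Mn and 0.60603 O.
20.62 wt% Al2O3 ÷ 101.961 g/mol = 0.20223 mol, giving 0.40446 Al and 0.60669 O.
36.39 wt% SiO2 ÷ 60.083 g/mol = 0.60566 mol, giving 0.60566 Si and 1.21132 O.
Oxygen sums to 2.42404; scaling by 12/2.42404 = 4.95041 puts the formula on 12 O.
Si: 0.60566 × 4.95041 = 2.998 atoms per formula unit.

2.998 Si apfu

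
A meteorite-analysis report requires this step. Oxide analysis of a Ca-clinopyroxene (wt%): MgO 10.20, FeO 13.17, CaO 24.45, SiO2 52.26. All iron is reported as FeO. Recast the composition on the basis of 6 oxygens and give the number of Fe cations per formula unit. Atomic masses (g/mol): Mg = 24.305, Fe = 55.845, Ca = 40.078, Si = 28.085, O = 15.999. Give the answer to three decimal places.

0.421 Fe apfu

MgO: 10.20/40.304 = 0.25308 mol → 0.25308 mol Mg, 0.25308 mol O.
FeO: 13.17/71.844 = 0.18331 mol → 0.18331 mol Fe, 0.18331 mol O.
CaO: 24.45/56.077 = 0.43601 mol → 0.43601 mol Ca, 0.43601 mol O.
SiO2: 52.26/60.083 = 0.86980 mol → 0.86980 mol Si, 1.73960 mol O.
Total oxygen = 2.61200 mol. Normalization factor = 6/2.61200 = 2.29709.
Fe per 6 O = 0.18331 × 2.29709 = 0.421.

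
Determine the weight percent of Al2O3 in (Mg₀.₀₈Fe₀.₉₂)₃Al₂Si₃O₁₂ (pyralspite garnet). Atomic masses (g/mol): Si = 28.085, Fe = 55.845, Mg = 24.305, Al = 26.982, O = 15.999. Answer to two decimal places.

Molar mass of (Mg₀.₀₈Fe₀.₉₂)₃Al₂Si₃O₁₂ = 0.24×24.305 + 2.76×55.845 + 2×26.982 + 3×28.085 + 12×15.999 = 490.172 g/mol.
Each formula unit contains 2 Al, equivalent to 2/2 = 1.0000 mol Al2O3.
M(Al2O3) = 2×26.982 + 3×15.999 = 101.961 g/mol.
Mass of Al2O3 per formula unit = 1.0000 × 101.961 = 101.961 g.
Al2O3 wt% = 101.961 / 490.172 × 100 = 20.80%.

20.80 wt%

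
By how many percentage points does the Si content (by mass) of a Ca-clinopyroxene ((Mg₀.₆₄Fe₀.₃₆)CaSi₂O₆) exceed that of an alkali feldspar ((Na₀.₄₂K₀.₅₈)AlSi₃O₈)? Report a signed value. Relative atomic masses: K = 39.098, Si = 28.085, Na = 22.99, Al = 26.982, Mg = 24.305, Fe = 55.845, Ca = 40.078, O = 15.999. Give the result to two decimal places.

M((Mg₀.₆₄Fe₀.₃₆)CaSi₂O₆) = 227.901 g/mol, so wt% Si = 56.170/227.901 × 100 = 24.65%.
M((Na₀.₄₂K₀.₅₈)AlSi₃O₈) = 271.562 g/mol, so wt% Si = 84.255/271.562 × 100 = 31.03%.
24.65 − 31.03 = -6.38 pp.

-6.38 percentage points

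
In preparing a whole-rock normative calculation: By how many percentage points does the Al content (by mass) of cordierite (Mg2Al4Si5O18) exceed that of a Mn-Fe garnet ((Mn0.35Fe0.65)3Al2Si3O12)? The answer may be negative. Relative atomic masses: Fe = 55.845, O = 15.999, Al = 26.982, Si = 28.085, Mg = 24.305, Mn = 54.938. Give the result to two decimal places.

Al in Mg2Al4Si5O18: molar mass 584.945 g/mol; 4×26.982 = 107.928 g → 18.45 wt%.
Al in (Mn0.35Fe0.65)3Al2Si3O12: molar mass 496.790 g/mol; 2×26.982 = 53.964 g → 10.86 wt%.
Difference = 18.45 − 10.86 = 7.59 percentage points.

7.59 percentage points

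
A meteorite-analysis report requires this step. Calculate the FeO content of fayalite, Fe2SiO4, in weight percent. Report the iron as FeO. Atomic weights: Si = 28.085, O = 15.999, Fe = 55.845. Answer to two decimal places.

Molar mass of Fe2SiO4 = 2×55.845 + 1×28.085 + 4×15.999 = 203.771 g/mol.
Each formula unit contains 2 Fe, equivalent to 2/1 = 2.0000 mol FeO.
M(FeO) = 1×55.845 + 1×15.999 = 71.844 g/mol.
Mass of FeO per formula unit = 2.0000 × 71.844 = 143.688 g.
FeO wt% = 143.688 / 203.771 × 100 = 70.51%.

70.51 wt%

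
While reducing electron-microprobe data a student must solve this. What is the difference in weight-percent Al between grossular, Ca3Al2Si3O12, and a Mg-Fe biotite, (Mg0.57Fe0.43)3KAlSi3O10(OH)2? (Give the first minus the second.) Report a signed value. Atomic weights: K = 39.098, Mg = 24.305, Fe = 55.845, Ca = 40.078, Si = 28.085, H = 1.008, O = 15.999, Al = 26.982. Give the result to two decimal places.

6.09 percentage points

Al in Ca3Al2Si3O12: molar mass 450.441 g/mol; 2×26.982 = 53.964 g → 11.98 wt%.
Al in (Mg0.57Fe0.43)3KAlSi3O10(OH)2: molar mass 457.941 g/mol; 1×26.982 = 26.982 g → 5.89 wt%.
Difference = 11.98 − 5.89 = 6.09 percentage points.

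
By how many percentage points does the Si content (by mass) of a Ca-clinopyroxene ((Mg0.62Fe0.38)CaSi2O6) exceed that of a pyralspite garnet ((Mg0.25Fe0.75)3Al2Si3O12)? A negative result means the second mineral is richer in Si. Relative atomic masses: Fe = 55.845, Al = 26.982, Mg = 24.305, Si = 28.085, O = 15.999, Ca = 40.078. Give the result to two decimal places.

6.81 percentage points

M((Mg0.62Fe0.38)CaSi2O6) = 228.532 g/mol, so wt% Si = 56.170/228.532 × 100 = 24.58%.
M((Mg0.25Fe0.75)3Al2Si3O12) = 474.087 g/mol, so wt% Si = 84.255/474.087 × 100 = 17.77%.
24.58 − 17.77 = 6.81 pp.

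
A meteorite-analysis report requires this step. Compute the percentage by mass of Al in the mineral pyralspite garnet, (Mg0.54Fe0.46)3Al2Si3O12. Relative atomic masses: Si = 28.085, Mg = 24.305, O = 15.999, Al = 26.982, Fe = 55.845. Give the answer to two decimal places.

12.08 mass %

Formula mass = 1.62*24.305 + 1.38*55.845 + 2*26.982 + 3*28.085 + 12*15.999 = 446.647 g/mol, of which 53.964 g is Al.
So Al makes up 53.964/446.647 = 0.1208 of the mass, i.e. 12.08%.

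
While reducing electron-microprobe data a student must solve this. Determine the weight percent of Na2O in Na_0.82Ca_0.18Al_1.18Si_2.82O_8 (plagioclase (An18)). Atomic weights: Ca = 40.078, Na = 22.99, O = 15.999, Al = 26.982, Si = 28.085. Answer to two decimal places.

9.59 wt%

Formula mass = 265.096 g/mol.
0.82 Na → 0.4100 mol Na2O per formula unit; M(Na2O) = 61.979, so Na2O mass = 25.411 g.
25.411/265.096 × 100 = 9.59 wt%.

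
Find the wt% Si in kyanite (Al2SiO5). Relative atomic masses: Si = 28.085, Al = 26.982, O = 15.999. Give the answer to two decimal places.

Formula mass = 2*26.982 + 1*28.085 + 5*15.999 = 162.044 g/mol, of which 28.085 g is Si.
So Si makes up 28.085/162.044 = 0.1733 of the mass, i.e. 17.33%.

17.33 weight percent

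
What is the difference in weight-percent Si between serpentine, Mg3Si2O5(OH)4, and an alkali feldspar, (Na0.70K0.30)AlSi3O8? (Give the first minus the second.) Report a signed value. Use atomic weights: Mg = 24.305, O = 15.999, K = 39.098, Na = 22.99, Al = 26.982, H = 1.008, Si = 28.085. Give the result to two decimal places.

M(Mg3Si2O5(OH)4) = 277.108 g/mol, so wt% Si = 56.170/277.108 × 100 = 20.27%.
M((Na0.70K0.30)AlSi3O8) = 267.051 g/mol, so wt% Si = 84.255/267.051 × 100 = 31.55%.
20.27 − 31.55 = -11.28 pp.

-11.28 percentage points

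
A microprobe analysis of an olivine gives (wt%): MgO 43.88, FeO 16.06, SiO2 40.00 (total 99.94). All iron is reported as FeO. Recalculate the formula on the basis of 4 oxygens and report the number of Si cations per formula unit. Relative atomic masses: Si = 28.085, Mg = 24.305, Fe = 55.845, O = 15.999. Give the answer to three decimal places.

43.88 wt% MgO ÷ 40.304 g/mol = 1.08873 mol, giving 1.08873 Mg and 1.08873 O.
16.06 wt% FeO ÷ 71.844 g/mol = 0.22354 mol, giving 0.22354 Fe and 0.22354 O.
40.00 wt% SiO2 ÷ 60.083 g/mol = 0.66575 mol, giving 0.66575 Si and 1.33150 O.
Oxygen sums to 2.64377; scaling by 4/2.64377 = 1.51299 puts the formula on 4 O.
Si: 0.66575 × 1.51299 = 1.007 atoms per formula unit.

1.007 Si apfu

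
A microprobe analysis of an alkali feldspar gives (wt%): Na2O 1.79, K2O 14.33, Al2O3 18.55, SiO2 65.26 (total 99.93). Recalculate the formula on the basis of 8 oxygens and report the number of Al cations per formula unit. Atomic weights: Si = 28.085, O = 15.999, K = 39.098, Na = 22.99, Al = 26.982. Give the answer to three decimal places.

Na2O: 1.79/61.979 = 0.02888 mol → 0.05776 mol Na, 0.02888 mol O.
K2O: 14.33/94.195 = 0.15213 mol → 0.30426 mol K, 0.15213 mol O.
Al2O3: 18.55/101.961 = 0.18193 mol → 0.36386 mol Al, 0.54579 mol O.
SiO2: 65.26/60.083 = 1.08616 mol → 1.08616 mol Si, 2.17232 mol O.
Total oxygen = 2.89912 mol. Normalization factor = 8/2.89912 = 2.75946.
Al per 8 O = 0.36386 × 2.75946 = 1.004.

1.004 Al apfu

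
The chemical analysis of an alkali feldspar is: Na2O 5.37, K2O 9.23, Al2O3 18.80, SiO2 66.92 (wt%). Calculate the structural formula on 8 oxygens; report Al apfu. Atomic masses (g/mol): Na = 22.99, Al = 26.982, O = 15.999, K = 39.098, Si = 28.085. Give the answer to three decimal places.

0.995 Al apfu

Na2O: 5.37/61.979 = 0.08664 mol → 0.17328 mol Na, 0.08664 mol O.
K2O: 9.23/94.195 = 0.09799 mol → 0.19598 mol K, 0.09799 mol O.
Al2O3: 18.80/101.961 = 0.18438 mol → 0.36876 mol Al, 0.55314 mol O.
SiO2: 66.92/60.083 = 1.11379 mol → 1.11379 mol Si, 2.22758 mol O.
Total oxygen = 2.96535 mol. Normalization factor = 8/2.96535 = 2.69783.
Al per 8 O = 0.36876 × 2.69783 = 0.995.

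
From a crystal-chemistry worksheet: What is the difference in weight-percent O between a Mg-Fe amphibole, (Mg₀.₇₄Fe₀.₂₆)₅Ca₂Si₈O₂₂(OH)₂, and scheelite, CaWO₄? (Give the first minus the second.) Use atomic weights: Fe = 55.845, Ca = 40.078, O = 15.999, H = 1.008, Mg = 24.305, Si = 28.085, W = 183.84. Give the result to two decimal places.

O in (Mg₀.₇₄Fe₀.₂₆)₅Ca₂Si₈O₂₂(OH)₂: molar mass 853.355 g/mol; 24×15.999 = 383.976 g → 45.00 wt%.
O in CaWO₄: molar mass 287.914 g/mol; 4×15.999 = 63.996 g → 22.23 wt%.
Difference = 45.00 − 22.23 = 22.77 percentage points.

22.77 percentage points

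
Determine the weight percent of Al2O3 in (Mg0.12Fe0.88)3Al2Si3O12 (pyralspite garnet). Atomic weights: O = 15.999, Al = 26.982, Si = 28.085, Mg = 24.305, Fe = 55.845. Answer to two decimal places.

20.96 wt%

M((Mg0.12Fe0.88)3Al2Si3O12) = 486.388 g/mol; M(Al2O3) = 101.961 g/mol.
Moles Al2O3 per formula unit = 2 Al ÷ 2 = 1.0000.
Al2O3 fraction = (1.0000 × 101.961) / 486.388 = 101.961/486.388 = 0.2096.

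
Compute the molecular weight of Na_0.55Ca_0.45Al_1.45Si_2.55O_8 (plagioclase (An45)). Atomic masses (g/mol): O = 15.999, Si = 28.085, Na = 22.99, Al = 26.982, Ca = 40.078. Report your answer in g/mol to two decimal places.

269.41 g/mol

The formula mass is the sum 0.55(22.99) + 0.45(40.078) + 1.45(26.982) + 2.55(28.085) + 8(15.999).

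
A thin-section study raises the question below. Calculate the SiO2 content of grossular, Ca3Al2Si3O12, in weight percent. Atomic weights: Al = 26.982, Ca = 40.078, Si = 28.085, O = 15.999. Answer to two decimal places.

Molar mass of Ca3Al2Si3O12 = 3×40.078 + 2×26.982 + 3×28.085 + 12×15.999 = 450.441 g/mol.
Each formula unit contains 3 Si, equivalent to 3/1 = 3.0000 mol SiO2.
M(SiO2) = 1×28.085 + 2×15.999 = 60.083 g/mol.
Mass of SiO2 per formula unit = 3.0000 × 60.083 = 180.249 g.
SiO2 wt% = 180.249 / 450.441 × 100 = 40.02%.

40.02 wt%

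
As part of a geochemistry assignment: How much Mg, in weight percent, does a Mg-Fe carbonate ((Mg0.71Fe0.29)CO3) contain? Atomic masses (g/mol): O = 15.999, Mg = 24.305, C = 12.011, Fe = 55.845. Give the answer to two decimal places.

Formula mass = 0.71·24.305 + 0.29·55.845 + 1·12.011 + 3·15.999 = 93.460 g/mol, of which 17.257 g is Mg.
So Mg makes up 17.257/93.460 = 0.1846 of the mass, i.e. 18.46%.

18.46 weight percent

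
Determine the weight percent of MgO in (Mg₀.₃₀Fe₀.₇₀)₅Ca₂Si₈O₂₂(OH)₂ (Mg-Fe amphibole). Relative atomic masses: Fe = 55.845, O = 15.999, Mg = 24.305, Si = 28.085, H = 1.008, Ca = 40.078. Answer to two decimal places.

Molar mass of (Mg₀.₃₀Fe₀.₇₀)₅Ca₂Si₈O₂₂(OH)₂ = 1.50×24.305 + 3.50×55.845 + 2×40.078 + 8×28.085 + 24×15.999 + 2×1.008 = 922.743 g/mol.
Each formula unit contains 1.50 Mg, equivalent to 1.50/1 = 1.5000 mol MgO.
M(MgO) = 1×24.305 + 1×15.999 = 40.304 g/mol.
Mass of MgO per formula unit = 1.5000 × 40.304 = 60.456 g.
MgO wt% = 60.456 / 922.743 × 100 = 6.55%.

6.55 wt%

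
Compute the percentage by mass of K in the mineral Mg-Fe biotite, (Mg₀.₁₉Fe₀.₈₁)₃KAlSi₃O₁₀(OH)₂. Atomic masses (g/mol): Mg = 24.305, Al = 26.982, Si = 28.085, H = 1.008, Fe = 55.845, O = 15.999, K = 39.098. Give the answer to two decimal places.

Formula mass = 0.57*24.305 + 2.43*55.845 + 1*39.098 + 1*26.982 + 3*28.085 + 12*15.999 + 2*1.008 = 493.896 g/mol, of which 39.098 g is K.
So K makes up 39.098/493.896 = 0.0792 of the mass, i.e. 7.92%.

7.92 wt%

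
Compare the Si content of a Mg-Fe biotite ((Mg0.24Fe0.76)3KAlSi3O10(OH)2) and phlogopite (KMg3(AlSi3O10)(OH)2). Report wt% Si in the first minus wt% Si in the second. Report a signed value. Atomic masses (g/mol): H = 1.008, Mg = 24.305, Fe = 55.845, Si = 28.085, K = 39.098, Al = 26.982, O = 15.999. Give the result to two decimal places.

-2.97 percentage points

Si in (Mg0.24Fe0.76)3KAlSi3O10(OH)2: molar mass 489.165 g/mol; 3×28.085 = 84.255 g → 17.22 wt%.
Si in KMg3(AlSi3O10)(OH)2: molar mass 417.254 g/mol; 3×28.085 = 84.255 g → 20.19 wt%.
Difference = 17.22 − 20.19 = -2.97 percentage points.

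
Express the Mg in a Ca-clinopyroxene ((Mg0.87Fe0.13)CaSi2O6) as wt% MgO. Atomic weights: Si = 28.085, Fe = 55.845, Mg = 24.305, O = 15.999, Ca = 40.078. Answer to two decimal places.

15.89 wt%

Formula mass = 220.647 g/mol.
0.87 Mg → 0.8700 mol MgO per formula unit; M(MgO) = 40.304, so MgO mass = 35.064 g.
35.064/220.647 × 100 = 15.89 wt%.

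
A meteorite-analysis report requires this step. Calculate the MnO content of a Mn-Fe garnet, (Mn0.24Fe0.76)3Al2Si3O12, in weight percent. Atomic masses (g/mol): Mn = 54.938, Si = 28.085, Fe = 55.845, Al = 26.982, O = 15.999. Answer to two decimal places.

M((Mn0.24Fe0.76)3Al2Si3O12) = 497.089 g/mol; M(MnO) = 70.937 g/mol.
Moles MnO per formula unit = 0.72 Mn ÷ 1 = 0.7200.
MnO fraction = (0.7200 × 70.937) / 497.089 = 51.075/497.089 = 0.1027.

10.27 wt%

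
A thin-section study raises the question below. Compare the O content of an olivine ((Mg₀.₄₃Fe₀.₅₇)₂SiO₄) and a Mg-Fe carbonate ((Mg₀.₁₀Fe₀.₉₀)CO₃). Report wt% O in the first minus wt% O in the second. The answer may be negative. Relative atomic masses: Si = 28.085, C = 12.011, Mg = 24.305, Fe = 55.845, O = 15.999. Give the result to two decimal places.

First mineral: 63.996 g O in 176.647 g formula = 36.23 wt% O.
Second mineral: 47.997 g O in 112.699 g formula = 42.59 wt% O.
36.23% − 42.59% gives a difference of -6.36 percentage points.

-6.36 percentage points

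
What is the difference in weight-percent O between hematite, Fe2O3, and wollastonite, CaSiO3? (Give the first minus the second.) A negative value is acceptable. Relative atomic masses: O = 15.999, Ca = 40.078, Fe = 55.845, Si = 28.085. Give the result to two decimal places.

First mineral: 47.997 g O in 159.687 g formula = 30.06 wt% O.
Second mineral: 47.997 g O in 116.160 g formula = 41.32 wt% O.
30.06% − 41.32% gives a difference of -11.26 percentage points.

-11.26 percentage points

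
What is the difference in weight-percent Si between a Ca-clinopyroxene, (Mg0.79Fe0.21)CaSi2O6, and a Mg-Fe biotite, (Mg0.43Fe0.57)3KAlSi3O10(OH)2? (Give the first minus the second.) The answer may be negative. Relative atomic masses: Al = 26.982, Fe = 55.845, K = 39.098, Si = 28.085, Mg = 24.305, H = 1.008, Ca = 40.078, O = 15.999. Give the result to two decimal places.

Si in (Mg0.79Fe0.21)CaSi2O6: molar mass 223.170 g/mol; 2×28.085 = 56.170 g → 25.17 wt%.
Si in (Mg0.43Fe0.57)3KAlSi3O10(OH)2: molar mass 471.187 g/mol; 3×28.085 = 84.255 g → 17.88 wt%.
Difference = 25.17 − 17.88 = 7.29 percentage points.

7.29 percentage points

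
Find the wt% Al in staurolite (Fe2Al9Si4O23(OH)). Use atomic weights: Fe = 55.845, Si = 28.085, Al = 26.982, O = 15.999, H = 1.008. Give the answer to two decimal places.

Formula mass = 2×55.845 + 9×26.982 + 4×28.085 + 24×15.999 + 1×1.008 = 851.852 g/mol, of which 242.838 g is Al.
So Al makes up 242.838/851.852 = 0.2851 of the mass, i.e. 28.51%.

28.51 wt%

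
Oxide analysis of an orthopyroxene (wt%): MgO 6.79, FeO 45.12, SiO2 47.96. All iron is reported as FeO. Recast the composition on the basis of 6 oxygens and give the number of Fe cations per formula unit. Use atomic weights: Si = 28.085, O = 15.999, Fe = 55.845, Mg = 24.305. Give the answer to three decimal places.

6.79 wt% MgO ÷ 40.304 g/mol = 0.16847 mol, giving 0.16847 Mg and 0.16847 O.
45.12 wt% FeO ÷ 71.844 g/mol = 0.62803 mol, giving 0.62803 Fe and 0.62803 O.
47.96 wt% SiO2 ÷ 60.083 g/mol = 0.79823 mol, giving 0.79823 Si and 1.59646 O.
Oxygen sums to 2.39296; scaling by 6/2.39296 = 2.50735 puts the formula on 6 O.
Fe: 0.62803 × 2.50735 = 1.575 atoms per formula unit.

1.575 Fe apfu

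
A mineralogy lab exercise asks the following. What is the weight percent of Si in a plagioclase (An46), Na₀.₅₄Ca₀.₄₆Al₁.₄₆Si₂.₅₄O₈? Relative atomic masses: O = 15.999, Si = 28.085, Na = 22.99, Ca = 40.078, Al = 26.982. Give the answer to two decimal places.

26.46 mass %

Molar mass of Na₀.₅₄Ca₀.₄₆Al₁.₄₆Si₂.₅₄O₈: 0.54·22.99 + 0.46·40.078 + 1.46·26.982 + 2.54·28.085 + 8·15.999 = 269.572 g/mol.
Mass of Si per formula unit: 2.54 × 28.085 = 71.336 g.
Weight fraction Si = 71.336 / 269.572 = 0.2646.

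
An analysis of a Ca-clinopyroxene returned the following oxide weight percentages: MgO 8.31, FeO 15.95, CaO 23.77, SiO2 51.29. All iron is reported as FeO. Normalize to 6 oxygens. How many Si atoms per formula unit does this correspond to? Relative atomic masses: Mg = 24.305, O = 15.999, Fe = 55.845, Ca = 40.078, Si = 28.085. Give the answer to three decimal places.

MgO (M=40.304): mol = 0.20618; Mg = 0.20618, O = 0.20618.
FeO (M=71.844): mol = 0.22201; Fe = 0.22201, O = 0.22201.
CaO (M=56.077): mol = 0.42388; Ca = 0.42388, O = 0.42388.
SiO2 (M=60.083): mol = 0.85365; Si = 0.85365, O = 1.70730.
ΣO = 2.55937; factor = 6/ΣO = 2.34433.
Si apfu = 0.85365 × 2.34433 = 2.001.

2.001 Si apfu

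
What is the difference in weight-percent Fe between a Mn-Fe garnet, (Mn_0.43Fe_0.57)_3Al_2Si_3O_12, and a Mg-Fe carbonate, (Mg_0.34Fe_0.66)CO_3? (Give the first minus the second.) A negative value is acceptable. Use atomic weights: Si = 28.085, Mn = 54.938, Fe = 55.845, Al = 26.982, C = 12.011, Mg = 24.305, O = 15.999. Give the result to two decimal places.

Fe in (Mn_0.43Fe_0.57)_3Al_2Si_3O_12: molar mass 496.572 g/mol; 1.71×55.845 = 95.495 g → 19.23 wt%.
Fe in (Mg_0.34Fe_0.66)CO_3: molar mass 105.129 g/mol; 0.66×55.845 = 36.858 g → 35.06 wt%.
Difference = 19.23 − 35.06 = -15.83 percentage points.

-15.83 percentage points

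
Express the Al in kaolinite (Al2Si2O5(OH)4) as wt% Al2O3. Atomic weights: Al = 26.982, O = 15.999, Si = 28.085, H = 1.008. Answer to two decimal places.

Formula mass = 258.157 g/mol.
2 Al → 1.0000 mol Al2O3 per formula unit; M(Al2O3) = 101.961, so Al2O3 mass = 101.961 g.
101.961/258.157 × 100 = 39.50 wt%.

39.50 wt%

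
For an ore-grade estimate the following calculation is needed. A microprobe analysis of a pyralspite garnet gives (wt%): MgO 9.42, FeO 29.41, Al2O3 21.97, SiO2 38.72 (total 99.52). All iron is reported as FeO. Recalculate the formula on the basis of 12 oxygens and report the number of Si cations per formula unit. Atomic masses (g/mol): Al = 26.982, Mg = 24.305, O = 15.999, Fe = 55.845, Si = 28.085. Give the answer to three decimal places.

2.999 Si apfu

MgO (M=40.304): mol = 0.23372; Mg = 0.23372, O = 0.23372.
FeO (M=71.844): mol = 0.40936; Fe = 0.40936, O = 0.40936.
Al2O3 (M=101.961): mol = 0.21547; Al = 0.43094, O = 0.64641.
SiO2 (M=60.083): mol = 0.64444; Si = 0.64444, O = 1.28888.
ΣO = 2.57837; factor = 12/ΣO = 4.65410.
Si apfu = 0.64444 × 4.65410 = 2.999.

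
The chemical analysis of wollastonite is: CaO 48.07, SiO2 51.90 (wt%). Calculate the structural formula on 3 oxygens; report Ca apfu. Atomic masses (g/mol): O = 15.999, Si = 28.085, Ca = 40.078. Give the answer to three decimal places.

48.07 wt% CaO ÷ 56.077 g/mol = 0.85721 mol, giving 0.85721 Ca and 0.85721 O.
51.90 wt% SiO2 ÷ 60.083 g/mol = 0.86381 mol, giving 0.86381 Si and 1.72762 O.
Oxygen sums to 2.58483; scaling by 3/2.58483 = 1.16062 puts the formula on 3 O.
Ca: 0.85721 × 1.16062 = 0.995 atoms per formula unit.

0.995 Ca apfu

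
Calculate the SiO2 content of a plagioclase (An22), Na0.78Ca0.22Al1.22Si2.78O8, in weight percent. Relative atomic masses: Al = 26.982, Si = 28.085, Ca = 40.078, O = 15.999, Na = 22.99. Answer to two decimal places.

62.86 wt%

Formula mass = 265.736 g/mol.
2.78 Si → 2.7800 mol SiO2 per formula unit; M(SiO2) = 60.083, so SiO2 mass = 167.031 g.
167.031/265.736 × 100 = 62.86 wt%.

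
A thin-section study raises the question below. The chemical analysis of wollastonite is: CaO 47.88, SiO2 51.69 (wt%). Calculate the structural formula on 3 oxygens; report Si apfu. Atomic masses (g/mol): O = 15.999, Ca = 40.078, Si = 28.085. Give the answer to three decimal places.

1.003 Si apfu

CaO: 47.88/56.077 = 0.85383 mol → 0.85383 mol Ca, 0.85383 mol O.
SiO2: 51.69/60.083 = 0.86031 mol → 0.86031 mol Si, 1.72062 mol O.
Total oxygen = 2.57445 mol. Normalization factor = 3/2.57445 = 1.16530.
Si per 3 O = 0.86031 × 1.16530 = 1.003.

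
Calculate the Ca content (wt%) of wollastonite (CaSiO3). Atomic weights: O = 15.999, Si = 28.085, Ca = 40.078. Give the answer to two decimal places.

M(CaSiO3) = 116.160 g/mol.
Ca contributes 1 × 40.078 = 40.078 g per mole.
40.078/116.160 = 0.3450 → 34.50%.

34.50 wt%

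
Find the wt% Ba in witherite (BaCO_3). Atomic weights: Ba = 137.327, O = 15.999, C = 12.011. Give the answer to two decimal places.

69.59 weight percent

Formula mass = 1*137.327 + 1*12.011 + 3*15.999 = 197.335 g/mol, of which 137.327 g is Ba.
So Ba makes up 137.327/197.335 = 0.6959 of the mass, i.e. 69.59%.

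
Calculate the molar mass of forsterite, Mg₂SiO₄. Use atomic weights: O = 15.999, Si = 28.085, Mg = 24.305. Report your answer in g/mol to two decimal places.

140.69 g/mol

Mg: 2 × 24.305 = 48.6100
Si: 1 × 28.085 = 28.0850
O: 4 × 15.999 = 63.9960
Summing the contributions gives the formula mass.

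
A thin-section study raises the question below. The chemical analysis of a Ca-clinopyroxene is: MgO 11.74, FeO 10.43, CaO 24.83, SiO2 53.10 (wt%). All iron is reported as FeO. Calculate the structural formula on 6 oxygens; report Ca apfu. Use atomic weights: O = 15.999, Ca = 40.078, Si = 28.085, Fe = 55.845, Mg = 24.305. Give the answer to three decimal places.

1.004 Ca apfu

MgO (M=40.304): mol = 0.29129; Mg = 0.29129, O = 0.29129.
FeO (M=71.844): mol = 0.14518; Fe = 0.14518, O = 0.14518.
CaO (M=56.077): mol = 0.44278; Ca = 0.44278, O = 0.44278.
SiO2 (M=60.083): mol = 0.88378; Si = 0.88378, O = 1.76756.
ΣO = 2.64681; factor = 6/ΣO = 2.26688.
Ca apfu = 0.44278 × 2.26688 = 1.004.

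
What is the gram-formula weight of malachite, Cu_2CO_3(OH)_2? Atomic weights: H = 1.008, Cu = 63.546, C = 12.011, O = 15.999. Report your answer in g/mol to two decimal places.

221.11 g/mol

Cu: 2 × 63.546 = 127.0920
C: 1 × 12.011 = 12.0110
O: 5 × 15.999 = 79.9950
H: 2 × 1.008 = 2.0160
Summing the contributions gives the formula mass.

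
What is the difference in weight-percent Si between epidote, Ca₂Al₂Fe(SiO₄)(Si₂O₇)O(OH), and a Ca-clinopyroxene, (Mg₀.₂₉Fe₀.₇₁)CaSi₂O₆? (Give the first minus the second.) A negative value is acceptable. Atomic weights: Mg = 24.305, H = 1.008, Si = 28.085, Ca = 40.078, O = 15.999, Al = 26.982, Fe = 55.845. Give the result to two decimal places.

-6.07 percentage points

Si in Ca₂Al₂Fe(SiO₄)(Si₂O₇)O(OH): molar mass 483.215 g/mol; 3×28.085 = 84.255 g → 17.44 wt%.
Si in (Mg₀.₂₉Fe₀.₇₁)CaSi₂O₆: molar mass 238.940 g/mol; 2×28.085 = 56.170 g → 23.51 wt%.
Difference = 17.44 − 23.51 = -6.07 percentage points.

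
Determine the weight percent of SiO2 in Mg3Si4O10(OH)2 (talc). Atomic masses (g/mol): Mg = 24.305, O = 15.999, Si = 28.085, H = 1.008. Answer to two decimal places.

63.37 wt%

Molar mass of Mg3Si4O10(OH)2 = 3·24.305 + 4·28.085 + 12·15.999 + 2·1.008 = 379.259 g/mol.
Each formula unit contains 4 Si, equivalent to 4/1 = 4.0000 mol SiO2.
M(SiO2) = 1×28.085 + 2×15.999 = 60.083 g/mol.
Mass of SiO2 per formula unit = 4.0000 × 60.083 = 240.332 g.
SiO2 wt% = 240.332 / 379.259 × 100 = 63.37%.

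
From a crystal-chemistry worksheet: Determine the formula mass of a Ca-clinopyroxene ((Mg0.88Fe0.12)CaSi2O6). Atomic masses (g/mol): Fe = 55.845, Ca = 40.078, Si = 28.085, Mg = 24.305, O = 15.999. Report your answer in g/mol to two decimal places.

220.33 g/mol

M = 0.88*24.305 + 0.12*55.845 + 1*40.078 + 2*28.085 + 6*15.999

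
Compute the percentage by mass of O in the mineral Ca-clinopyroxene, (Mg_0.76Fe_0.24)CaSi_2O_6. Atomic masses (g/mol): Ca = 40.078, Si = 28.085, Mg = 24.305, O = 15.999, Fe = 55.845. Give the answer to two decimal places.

M((Mg_0.76Fe_0.24)CaSi_2O_6) = 224.117 g/mol.
O contributes 6 × 15.999 = 95.994 g per mole.
95.994/224.117 = 0.4283 → 42.83%.

42.83 mass %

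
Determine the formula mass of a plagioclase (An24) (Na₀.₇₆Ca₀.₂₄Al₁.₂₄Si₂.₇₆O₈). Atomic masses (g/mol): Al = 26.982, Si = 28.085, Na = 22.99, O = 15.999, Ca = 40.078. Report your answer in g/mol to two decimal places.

The formula mass is the sum 0.76(22.99) + 0.24(40.078) + 1.24(26.982) + 2.76(28.085) + 8(15.999).

266.06 g/mol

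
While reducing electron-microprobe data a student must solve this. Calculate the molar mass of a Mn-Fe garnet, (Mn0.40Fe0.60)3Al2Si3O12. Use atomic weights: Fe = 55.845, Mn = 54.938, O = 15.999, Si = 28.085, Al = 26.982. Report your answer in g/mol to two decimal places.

496.65 g/mol

Mn: 1.20 × 54.938 = 65.9256
Fe: 1.80 × 55.845 = 100.5210
Al: 2 × 26.982 = 53.9640
Si: 3 × 28.085 = 84.2550
O: 12 × 15.999 = 191.9880
Summing the contributions gives the formula mass.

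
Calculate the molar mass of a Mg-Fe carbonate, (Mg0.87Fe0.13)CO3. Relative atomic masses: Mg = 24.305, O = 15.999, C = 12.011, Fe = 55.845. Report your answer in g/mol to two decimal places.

88.41 g/mol

The formula mass is the sum 0.87×24.305 + 0.13×55.845 + 1×12.011 + 3×15.999.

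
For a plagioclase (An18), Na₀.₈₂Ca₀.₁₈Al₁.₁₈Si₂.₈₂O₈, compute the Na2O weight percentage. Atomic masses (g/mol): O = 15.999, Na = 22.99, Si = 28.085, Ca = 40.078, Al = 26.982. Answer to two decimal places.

Formula mass = 265.096 g/mol.
0.82 Na → 0.4100 mol Na2O per formula unit; M(Na2O) = 61.979, so Na2O mass = 25.411 g.
25.411/265.096 × 100 = 9.59 wt%.

9.59 wt%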